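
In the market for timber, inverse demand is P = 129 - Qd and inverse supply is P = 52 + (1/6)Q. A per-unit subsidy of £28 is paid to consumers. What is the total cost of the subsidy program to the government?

Pre-subsidy: 129 - Q = 52 + (1/6)Q gives Q* = 66 and P* = 63.
With the rebate, buyers effectively pay Pb = Ps − 28, where Ps is the price sellers receive.
On the curves, Pb = 129 - Q and Ps = 52 + (1/6)Q; the wedge Ps − Pb = 28 gives 52 + (1/6)Q − (129 - Q) = 28, so Q' = 90.
Then Pb = 129 − 1·90 = 39 and Ps = 52 + (1/6)·90 = 67.
Government outlay = subsidy × quantity = 28 × 90 = 2520.

Government cost = £2520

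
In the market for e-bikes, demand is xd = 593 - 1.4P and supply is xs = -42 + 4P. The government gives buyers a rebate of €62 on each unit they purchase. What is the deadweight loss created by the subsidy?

Deadweight loss = 53816/27

Pre-subsidy: 593 - 1.4P = -42 + 4P gives P* = 3175/27, x* = 11566/27.
With the rebate, buyers effectively pay Pb = Ps − 62, where Ps is the price sellers receive.
Demand in terms of Ps becomes xd = 593 − 1.4(Ps − 62) = 679.8 - 1.4Ps. Setting this equal to supply: 679.8 - 1.4Ps = -42 + 4Ps, so Ps = 401/3.
Buyers pay Pb = 401/3 − 62 = 215/3; x' = -42 + 4·(401/3) = 1478/3.
The subsidy expands output by 1478/3 − 11566/27 = 1736/27 past the efficient level; on those units the gap between marginal cost and willingness to pay runs from 0 up to 62.
DWL = ½ × 62 × 1736/27 = 53816/27.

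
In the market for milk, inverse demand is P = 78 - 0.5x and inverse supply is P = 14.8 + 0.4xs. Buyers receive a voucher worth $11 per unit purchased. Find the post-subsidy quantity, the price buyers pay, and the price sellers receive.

x' = 742/9; buyers pay 331/9; sellers receive 430/9

Pre-subsidy: 78 - 0.5x = 14.8 + 0.4x gives x* = 632/9 and P* = 386/9.
With the rebate, buyers effectively pay Pb = Ps − 11, where Ps is the price sellers receive.
On the curves, Pb = 78 - 0.5x and Ps = 14.8 + 0.4x; the wedge Ps − Pb = 11 gives 14.8 + 0.4x − (78 - 0.5x) = 11, so x' = 742/9.
Then Pb = 78 − 0.5·(742/9) = 331/9 and Ps = 14.8 + 0.4·(742/9) = 430/9.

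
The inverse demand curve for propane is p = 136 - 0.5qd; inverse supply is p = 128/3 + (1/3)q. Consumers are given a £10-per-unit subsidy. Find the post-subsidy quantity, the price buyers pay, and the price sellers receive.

Pre-subsidy: 136 - 0.5q = 128/3 + (1/3)q gives q* = 112 and p* = 80.
With the rebate, buyers effectively pay pb = ps − 10, where ps is the price sellers receive.
On the curves, pb = 136 - 0.5q and ps = 128/3 + (1/3)q; the wedge ps − pb = 10 gives 128/3 + (1/3)q − (136 - 0.5q) = 10, so q' = 124.
Then pb = 136 − 0.5·124 = 74 and ps = 128/3 + (1/3)·124 = 84.

q' = 124; buyers pay £74; sellers receive £84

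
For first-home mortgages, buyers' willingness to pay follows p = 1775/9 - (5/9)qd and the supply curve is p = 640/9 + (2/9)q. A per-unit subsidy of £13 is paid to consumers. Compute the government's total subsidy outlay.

Government cost = 16276/7

Pre-subsidy: 1775/9 - (5/9)q = 640/9 + (2/9)q gives q* = 1135/7 and p* = 750/7.
With the rebate, buyers effectively pay pb = ps − 13, where ps is the price sellers receive.
On the curves, pb = 1775/9 - (5/9)q and ps = 640/9 + (2/9)q; the wedge ps − pb = 13 gives 640/9 + (2/9)q − (1775/9 - (5/9)q) = 13, so q' = 1252/7.
Then pb = 1775/9 − (5/9)·(1252/7) = 685/7 and ps = 640/9 + (2/9)·(1252/7) = 776/7.
Government outlay = subsidy × quantity = 13 × 1252/7 = 16276/7.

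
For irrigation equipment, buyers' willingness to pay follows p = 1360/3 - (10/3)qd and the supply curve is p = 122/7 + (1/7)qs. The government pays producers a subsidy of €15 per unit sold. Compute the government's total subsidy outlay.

Government cost = 142035/73

Pre-subsidy: 1360/3 - (10/3)q = 122/7 + (1/7)q gives q* = 9154/73 and p* = 2580/73.
With the subsidy, sellers receive ps = pb + 15 for each unit, where pb is the price buyers pay.
On the curves, pb = 1360/3 - (10/3)q and ps = 122/7 + (1/7)q; the wedge ps − pb = 15 gives 122/7 + (1/7)q − (1360/3 - (10/3)q) = 15, so q' = 9469/73.
Then pb = 1360/3 − (10/3)·(9469/73) = 1530/73 and ps = 122/7 + (1/7)·(9469/73) = 2625/73.
Government outlay = subsidy × quantity = 15 × 9469/73 = 142035/73.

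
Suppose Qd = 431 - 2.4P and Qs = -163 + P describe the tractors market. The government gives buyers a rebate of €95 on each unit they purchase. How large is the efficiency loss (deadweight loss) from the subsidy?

Deadweight loss = 54150/17

Pre-subsidy: 431 - 2.4P = -163 + P gives P* = 2970/17, Q* = 199/17.
With the rebate, buyers effectively pay Pb = Ps − 95, where Ps is the price sellers receive.
Demand in terms of Ps becomes Qd = 431 − 2.4(Ps − 95) = 659 - 2.4Ps. Setting this equal to supply: 659 - 2.4Ps = -163 + Ps, so Ps = 4110/17.
Buyers pay Pb = 4110/17 − 95 = 2495/17; Q' = -163 + 1·(4110/17) = 1339/17.
The subsidy expands output by 1339/17 − 199/17 = 1140/17 past the efficient level; on those units the gap between marginal cost and willingness to pay runs from 0 up to 95.
DWL = ½ × 95 × 1140/17 = 54150/17.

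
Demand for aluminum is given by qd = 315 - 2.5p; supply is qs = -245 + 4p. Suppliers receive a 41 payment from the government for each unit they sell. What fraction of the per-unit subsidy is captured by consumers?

Pre-subsidy: 315 - 2.5p = -245 + 4p gives p* = 1120/13, q* = 1295/13.
With the subsidy, sellers receive ps = pb + 41 for each unit, where pb is the price buyers pay.
Supply in terms of pb becomes qs = -245 + 4(pb + 41) = -81 + 4pb. Setting this equal to demand: 315 - 2.5pb = -81 + 4pb, so pb = 792/13.
Sellers receive ps = 792/13 + 41 = 1325/13; q' = 315 − 2.5·(792/13) = 2115/13.
Buyers' price falls by p* − pb = 1120/13 − 792/13 = 328/13; sellers' price rises by ps − p* = 1325/13 − 1120/13 = 205/13.
So consumers capture (328/13)/41 = 8/13 of each unit of subsidy.

Consumer share = 8/13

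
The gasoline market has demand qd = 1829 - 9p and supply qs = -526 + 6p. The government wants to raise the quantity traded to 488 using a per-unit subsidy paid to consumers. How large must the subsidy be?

Required subsidy s = 20 per unit

At q = 488, invert demand for the buyer price: pb = (1829 − 488)/9 = 149; invert supply for the seller price: ps = (488 − (-526))/6 = 169.
The subsidy must fill the gap: s = ps − pb = 169 − 149 = 20.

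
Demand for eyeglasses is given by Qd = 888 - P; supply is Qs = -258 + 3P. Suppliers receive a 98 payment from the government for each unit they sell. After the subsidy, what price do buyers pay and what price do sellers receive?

Pre-subsidy: 888 - P = -258 + 3P gives P* = 286.5, Q* = 601.5.
With the subsidy, sellers receive Ps = Pb + 98 for each unit, where Pb is the price buyers pay.
Supply in terms of Pb becomes Qs = -258 + 3(Pb + 98) = 36 + 3Pb. Setting this equal to demand: 888 - Pb = 36 + 3Pb, so Pb = 213.
Sellers receive Ps = 213 + 98 = 311; Q' = 888 − 1·213 = 675.

Buyers pay 213; sellers receive 311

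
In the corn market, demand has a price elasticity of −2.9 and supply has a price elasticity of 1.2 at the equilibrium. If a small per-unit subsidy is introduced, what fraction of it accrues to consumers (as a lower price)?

For a small subsidy around the equilibrium, the benefit split depends on the relative slopes, which at a point are proportional to the elasticities.
Buyer share = εs/(εs + |εd|) = 1.2/(1.2 + 2.9) = 12/41; seller share = |εd|/(εs + |εd|) = 29/41.

Consumer share = 12/41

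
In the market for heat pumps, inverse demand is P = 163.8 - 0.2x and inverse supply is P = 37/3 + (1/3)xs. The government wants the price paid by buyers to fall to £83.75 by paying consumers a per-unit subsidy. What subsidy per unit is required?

Required subsidy s = £62 per unit

At a buyer price of 83.75, quantity demanded is 819 − 5·83.75 = 400.25.
Sellers supply 400.25 only when they receive Ps = 37/3 + (1/3)·400.25 = 145.75.
s = Ps − Pb = 145.75 − 83.75 = 62.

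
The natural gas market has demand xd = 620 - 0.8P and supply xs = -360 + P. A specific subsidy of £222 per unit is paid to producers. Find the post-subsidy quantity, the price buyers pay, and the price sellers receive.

x' = 2548/9; buyers pay 3790/9; sellers receive 5788/9

Pre-subsidy: 620 - 0.8P = -360 + P gives P* = 4900/9, x* = 1660/9.
With the subsidy, sellers receive Ps = Pb + 222 for each unit, where Pb is the price buyers pay.
Supply in terms of Pb becomes xs = -360 + 1(Pb + 222) = -138 + Pb. Setting this equal to demand: 620 - 0.8Pb = -138 + Pb, so Pb = 3790/9.
Sellers receive Ps = 3790/9 + 222 = 5788/9; x' = 620 − 0.8·(3790/9) = 2548/9.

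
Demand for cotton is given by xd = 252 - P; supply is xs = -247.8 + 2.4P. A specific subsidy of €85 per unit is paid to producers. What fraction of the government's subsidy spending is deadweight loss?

Pre-subsidy: 252 - P = -247.8 + 2.4P gives P* = 147, x* = 105.
With the subsidy, sellers receive Ps = Pb + 85 for each unit, where Pb is the price buyers pay.
Supply in terms of Pb becomes xs = -247.8 + 2.4(Pb + 85) = -43.8 + 2.4Pb. Setting this equal to demand: 252 - Pb = -43.8 + 2.4Pb, so Pb = 87.
Sellers receive Ps = 87 + 85 = 172; x' = 252 − 1·87 = 165.
ΔCS = ½(105 + 165)(147 − 87) = 8100; ΔPS = ½(105 + 165)(172 − 147) = 3375.
Government spending = 85 × 165 = 14025.
DWL = ½ × 85 × (165 − 105) = 2550; fraction = 2550 / 14025 = 2/11.

DWL / government spending = 2/11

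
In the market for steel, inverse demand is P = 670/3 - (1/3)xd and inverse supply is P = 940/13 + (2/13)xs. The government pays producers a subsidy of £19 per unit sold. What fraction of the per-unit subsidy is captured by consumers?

Consumer share = 13/19

Pre-subsidy: 670/3 - (1/3)x = 940/13 + (2/13)x gives x* = 310 and P* = 120.
With the subsidy, sellers receive Ps = Pb + 19 for each unit, where Pb is the price buyers pay.
On the curves, Pb = 670/3 - (1/3)x and Ps = 940/13 + (2/13)x; the wedge Ps − Pb = 19 gives 940/13 + (2/13)x − (670/3 - (1/3)x) = 19, so x' = 349.
Then Pb = 670/3 − (1/3)·349 = 107 and Ps = 940/13 + (2/13)·349 = 126.
Buyers' price falls by P* − Pb = 120 − 107 = 13; sellers' price rises by Ps − P* = 126 − 120 = 6.
So consumers capture 13/19 = 13/19 of each unit of subsidy.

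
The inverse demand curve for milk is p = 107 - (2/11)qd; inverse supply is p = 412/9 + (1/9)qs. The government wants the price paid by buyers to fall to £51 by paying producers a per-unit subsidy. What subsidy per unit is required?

At a buyer price of 51, quantity demanded is 588.5 − 5.5·51 = 308.
Sellers supply 308 only when they receive ps = 412/9 + (1/9)·308 = 80.
s = ps − pb = 80 − 51 = 29.

Required subsidy s = £29 per unit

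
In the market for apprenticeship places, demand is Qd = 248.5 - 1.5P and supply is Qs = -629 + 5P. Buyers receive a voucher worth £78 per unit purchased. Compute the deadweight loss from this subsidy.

Pre-subsidy: 248.5 - 1.5P = -629 + 5P gives P* = 135, Q* = 46.
With the rebate, buyers effectively pay Pb = Ps − 78, where Ps is the price sellers receive.
Demand in terms of Ps becomes Qd = 248.5 − 1.5(Ps − 78) = 365.5 - 1.5Ps. Setting this equal to supply: 365.5 - 1.5Ps = -629 + 5Ps, so Ps = 153.
Buyers pay Pb = 153 − 78 = 75; Q' = -629 + 5·153 = 136.
The subsidy expands output by 136 − 46 = 90 past the efficient level; on those units the gap between marginal cost and willingness to pay runs from 0 up to 78.
DWL = ½ × 78 × 90 = 3510.

Deadweight loss = £3510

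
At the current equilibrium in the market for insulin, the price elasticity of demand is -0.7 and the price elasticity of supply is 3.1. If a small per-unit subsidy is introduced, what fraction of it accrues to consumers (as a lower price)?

For a small subsidy around the equilibrium, the benefit split depends on the relative slopes, which at a point are proportional to the elasticities.
Buyer share = εs/(εs + |εd|) = 3.1/(3.1 + 0.7) = 31/38; seller share = |εd|/(εs + |εd|) = 7/38.

Consumer share = 31/38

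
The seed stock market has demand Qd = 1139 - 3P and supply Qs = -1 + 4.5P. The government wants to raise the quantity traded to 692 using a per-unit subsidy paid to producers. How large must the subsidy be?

Required subsidy s = 5 per unit

At Q = 692, invert demand for the buyer price: Pb = (1139 − 692)/3 = 149; invert supply for the seller price: Ps = (692 − (-1))/4.5 = 154.
The subsidy must fill the gap: s = Ps − Pb = 154 − 149 = 5.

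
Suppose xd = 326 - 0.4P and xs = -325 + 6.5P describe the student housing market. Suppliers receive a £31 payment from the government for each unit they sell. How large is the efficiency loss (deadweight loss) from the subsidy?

Pre-subsidy: 326 - 0.4P = -325 + 6.5P gives P* = 2170/23, x* = 6630/23.
With the subsidy, sellers receive Ps = Pb + 31 for each unit, where Pb is the price buyers pay.
Supply in terms of Pb becomes xs = -325 + 6.5(Pb + 31) = -123.5 + 6.5Pb. Setting this equal to demand: 326 - 0.4Pb = -123.5 + 6.5Pb, so Pb = 4495/69.
Sellers receive Ps = 4495/69 + 31 = 6634/69; x' = 326 − 0.4·(4495/69) = 20696/69.
The subsidy expands output by 20696/69 − 6630/23 = 806/69 past the efficient level; on those units the gap between marginal cost and willingness to pay runs from 0 up to 31.
DWL = ½ × 31 × 806/69 = 12493/69.

Deadweight loss = 12493/69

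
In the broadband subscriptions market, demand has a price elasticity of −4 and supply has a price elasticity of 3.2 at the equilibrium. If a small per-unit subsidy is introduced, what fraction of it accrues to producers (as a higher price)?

Producer share = 5/9

For a small subsidy around the equilibrium, the benefit split depends on the relative slopes, which at a point are proportional to the elasticities.
Buyer share = εs/(εs + |εd|) = 3.2/(3.2 + 4) = 4/9; seller share = |εd|/(εs + |εd|) = 5/9.
So producers capture 5/9 of the subsidy.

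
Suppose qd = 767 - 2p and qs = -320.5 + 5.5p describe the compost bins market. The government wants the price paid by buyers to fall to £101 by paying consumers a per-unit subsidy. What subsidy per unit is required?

At a buyer price of 101, quantity demanded is 767 − 2·101 = 565.
Sellers supply 565 only when they receive ps with -320.5 + 5.5·ps = 565, i.e. ps = 161.
s = ps − pb = 161 − 101 = 60.

Required subsidy s = £60 per unit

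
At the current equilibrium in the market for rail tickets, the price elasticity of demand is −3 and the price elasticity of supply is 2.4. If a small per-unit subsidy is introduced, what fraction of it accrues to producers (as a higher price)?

For a small subsidy around the equilibrium, the benefit split depends on the relative slopes, which at a point are proportional to the elasticities.
Buyer share = εs/(εs + |εd|) = 2.4/(2.4 + 3) = 4/9; seller share = |εd|/(εs + |εd|) = 5/9.
So producers capture 5/9 of the subsidy.

Producer share = 5/9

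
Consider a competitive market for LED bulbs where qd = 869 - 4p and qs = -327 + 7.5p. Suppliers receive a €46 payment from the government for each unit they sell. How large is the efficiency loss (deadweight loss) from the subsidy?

Deadweight loss = €2760

Pre-subsidy: 869 - 4p = -327 + 7.5p gives p* = 104, q* = 453.
With the subsidy, sellers receive ps = pb + 46 for each unit, where pb is the price buyers pay.
Supply in terms of pb becomes qs = -327 + 7.5(pb + 46) = 18 + 7.5pb. Setting this equal to demand: 869 - 4pb = 18 + 7.5pb, so pb = 74.
Sellers receive ps = 74 + 46 = 120; q' = 869 − 4·74 = 573.
The subsidy expands output by 573 − 453 = 120 past the efficient level; on those units the gap between marginal cost and willingness to pay runs from 0 up to 46.
DWL = ½ × 46 × 120 = 2760.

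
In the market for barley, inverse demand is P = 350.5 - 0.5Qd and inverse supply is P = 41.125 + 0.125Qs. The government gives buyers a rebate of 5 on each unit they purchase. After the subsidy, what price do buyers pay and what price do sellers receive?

Buyers pay 99; sellers receive 104

Pre-subsidy: 350.5 - 0.5Q = 41.125 + 0.125Q gives Q* = 495 and P* = 103.
With the rebate, buyers effectively pay Pb = Ps − 5, where Ps is the price sellers receive.
On the curves, Pb = 350.5 - 0.5Q and Ps = 41.125 + 0.125Q; the wedge Ps − Pb = 5 gives 41.125 + 0.125Q − (350.5 - 0.5Q) = 5, so Q' = 503.
Then Pb = 350.5 − 0.5·503 = 99 and Ps = 41.125 + 0.125·503 = 104.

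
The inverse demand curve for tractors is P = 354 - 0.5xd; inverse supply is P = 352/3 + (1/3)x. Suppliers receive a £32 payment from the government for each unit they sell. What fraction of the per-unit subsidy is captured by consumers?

Consumer share = 0.6

Pre-subsidy: 354 - 0.5x = 352/3 + (1/3)x gives x* = 284 and P* = 212.
With the subsidy, sellers receive Ps = Pb + 32 for each unit, where Pb is the price buyers pay.
On the curves, Pb = 354 - 0.5x and Ps = 352/3 + (1/3)x; the wedge Ps − Pb = 32 gives 352/3 + (1/3)x − (354 - 0.5x) = 32, so x' = 322.4.
Then Pb = 354 − 0.5·322.4 = 192.8 and Ps = 352/3 + (1/3)·322.4 = 224.8.
Buyers' price falls by P* − Pb = 212 − 192.8 = 19.2; sellers' price rises by Ps − P* = 224.8 − 212 = 12.8.
So consumers capture 19.2/32 = 0.6 of each unit of subsidy.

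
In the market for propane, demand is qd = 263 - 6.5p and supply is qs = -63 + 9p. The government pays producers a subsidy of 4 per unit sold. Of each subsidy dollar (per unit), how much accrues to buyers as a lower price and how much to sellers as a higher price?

Buyers gain 72/31 per unit; sellers gain 52/31 per unit

Pre-subsidy: 263 - 6.5p = -63 + 9p gives p* = 652/31, q* = 3915/31.
With the subsidy, sellers receive ps = pb + 4 for each unit, where pb is the price buyers pay.
Supply in terms of pb becomes qs = -63 + 9(pb + 4) = -27 + 9pb. Setting this equal to demand: 263 - 6.5pb = -27 + 9pb, so pb = 580/31.
Sellers receive ps = 580/31 + 4 = 704/31; q' = 263 − 6.5·(580/31) = 4383/31.
Buyers' price falls by p* − pb = 652/31 − 580/31 = 72/31; sellers' price rises by ps − p* = 704/31 − 652/31 = 52/31.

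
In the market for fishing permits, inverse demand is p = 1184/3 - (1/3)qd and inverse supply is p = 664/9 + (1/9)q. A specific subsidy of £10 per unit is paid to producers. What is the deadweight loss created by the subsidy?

Deadweight loss = £112.5

Pre-subsidy: 1184/3 - (1/3)q = 664/9 + (1/9)q gives q* = 722 and p* = 154.
With the subsidy, sellers receive ps = pb + 10 for each unit, where pb is the price buyers pay.
On the curves, pb = 1184/3 - (1/3)q and ps = 664/9 + (1/9)q; the wedge ps − pb = 10 gives 664/9 + (1/9)q − (1184/3 - (1/3)q) = 10, so q' = 744.5.
Then pb = 1184/3 − (1/3)·744.5 = 146.5 and ps = 664/9 + (1/9)·744.5 = 156.5.
The subsidy expands output by 744.5 − 722 = 22.5 past the efficient level; on those units the gap between marginal cost and willingness to pay runs from 0 up to 10.
DWL = ½ × 10 × 22.5 = 112.5.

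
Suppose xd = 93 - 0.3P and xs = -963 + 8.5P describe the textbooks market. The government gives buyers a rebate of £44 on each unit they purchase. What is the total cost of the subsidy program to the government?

Government cost = £3069

Pre-subsidy: 93 - 0.3P = -963 + 8.5P gives P* = 120, x* = 57.
With the rebate, buyers effectively pay Pb = Ps − 44, where Ps is the price sellers receive.
Demand in terms of Ps becomes xd = 93 − 0.3(Ps − 44) = 106.2 - 0.3Ps. Setting this equal to supply: 106.2 - 0.3Ps = -963 + 8.5Ps, so Ps = 121.5.
Buyers pay Pb = 121.5 − 44 = 77.5; x' = -963 + 8.5·121.5 = 69.75.
Government outlay = subsidy × quantity = 44 × 69.75 = 3069.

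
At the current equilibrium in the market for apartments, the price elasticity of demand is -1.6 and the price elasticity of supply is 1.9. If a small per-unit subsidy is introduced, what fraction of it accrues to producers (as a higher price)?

For a small subsidy around the equilibrium, the benefit split depends on the relative slopes, which at a point are proportional to the elasticities.
Buyer share = εs/(εs + |εd|) = 1.9/(1.9 + 1.6) = 19/35; seller share = |εd|/(εs + |εd|) = 16/35.
So producers capture 16/35 of the subsidy.

Producer share = 16/35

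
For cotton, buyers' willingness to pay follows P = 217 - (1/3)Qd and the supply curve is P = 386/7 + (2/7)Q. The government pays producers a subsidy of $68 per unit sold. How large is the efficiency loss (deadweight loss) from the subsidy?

Deadweight loss = 48552/13

Pre-subsidy: 217 - (1/3)Q = 386/7 + (2/7)Q gives Q* = 3399/13 and P* = 1688/13.
With the subsidy, sellers receive Ps = Pb + 68 for each unit, where Pb is the price buyers pay.
On the curves, Pb = 217 - (1/3)Q and Ps = 386/7 + (2/7)Q; the wedge Ps − Pb = 68 gives 386/7 + (2/7)Q − (217 - (1/3)Q) = 68, so Q' = 4827/13.
Then Pb = 217 − (1/3)·(4827/13) = 1212/13 and Ps = 386/7 + (2/7)·(4827/13) = 2096/13.
The subsidy expands output by 4827/13 − 3399/13 = 1428/13 past the efficient level; on those units the gap between marginal cost and willingness to pay runs from 0 up to 68.
DWL = ½ × 68 × 1428/13 = 48552/13.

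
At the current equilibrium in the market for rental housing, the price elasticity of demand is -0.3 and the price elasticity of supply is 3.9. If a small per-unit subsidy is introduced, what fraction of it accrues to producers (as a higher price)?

For a small subsidy around the equilibrium, the benefit split depends on the relative slopes, which at a point are proportional to the elasticities.
Buyer share = εs/(εs + |εd|) = 3.9/(3.9 + 0.3) = 13/14; seller share = |εd|/(εs + |εd|) = 1/14.
So producers capture 1/14 of the subsidy.

Producer share = 1/14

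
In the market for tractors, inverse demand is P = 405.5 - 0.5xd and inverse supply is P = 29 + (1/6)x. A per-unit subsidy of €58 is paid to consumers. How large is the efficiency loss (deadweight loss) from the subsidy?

Pre-subsidy: 405.5 - 0.5x = 29 + (1/6)x gives x* = 564.75 and P* = 123.125.
With the rebate, buyers effectively pay Pb = Ps − 58, where Ps is the price sellers receive.
On the curves, Pb = 405.5 - 0.5x and Ps = 29 + (1/6)x; the wedge Ps − Pb = 58 gives 29 + (1/6)x − (405.5 - 0.5x) = 58, so x' = 651.75.
Then Pb = 405.5 − 0.5·651.75 = 79.625 and Ps = 29 + (1/6)·651.75 = 137.625.
The subsidy expands output by 651.75 − 564.75 = 87 past the efficient level; on those units the gap between marginal cost and willingness to pay runs from 0 up to 58.
DWL = ½ × 58 × 87 = 2523.

Deadweight loss = €2523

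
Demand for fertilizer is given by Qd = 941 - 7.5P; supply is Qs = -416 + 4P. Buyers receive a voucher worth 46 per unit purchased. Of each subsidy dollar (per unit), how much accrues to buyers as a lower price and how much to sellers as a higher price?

Buyers gain 16 per unit; sellers gain 30 per unit

Pre-subsidy: 941 - 7.5P = -416 + 4P gives P* = 118, Q* = 56.
With the rebate, buyers effectively pay Pb = Ps − 46, where Ps is the price sellers receive.
Demand in terms of Ps becomes Qd = 941 − 7.5(Ps − 46) = 1286 - 7.5Ps. Setting this equal to supply: 1286 - 7.5Ps = -416 + 4Ps, so Ps = 148.
Buyers pay Pb = 148 − 46 = 102; Q' = -416 + 4·148 = 176.
Buyers' price falls by P* − Pb = 118 − 102 = 16; sellers' price rises by Ps − P* = 148 − 118 = 30.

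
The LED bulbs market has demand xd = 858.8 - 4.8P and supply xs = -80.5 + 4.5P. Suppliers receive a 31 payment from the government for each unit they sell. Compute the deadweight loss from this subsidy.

Deadweight loss = 1116

Pre-subsidy: 858.8 - 4.8P = -80.5 + 4.5P gives P* = 101, x* = 374.
With the subsidy, sellers receive Ps = Pb + 31 for each unit, where Pb is the price buyers pay.
Supply in terms of Pb becomes xs = -80.5 + 4.5(Pb + 31) = 59 + 4.5Pb. Setting this equal to demand: 858.8 - 4.8Pb = 59 + 4.5Pb, so Pb = 86.
Sellers receive Ps = 86 + 31 = 117; x' = 858.8 − 4.8·86 = 446.
The subsidy expands output by 446 − 374 = 72 past the efficient level; on those units the gap between marginal cost and willingness to pay runs from 0 up to 31.
DWL = ½ × 31 × 72 = 1116.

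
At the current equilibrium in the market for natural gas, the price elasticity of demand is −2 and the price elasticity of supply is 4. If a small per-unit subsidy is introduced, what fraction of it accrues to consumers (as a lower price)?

Consumer share = 2/3

For a small subsidy around the equilibrium, the benefit split depends on the relative slopes, which at a point are proportional to the elasticities.
Buyer share = εs/(εs + |εd|) = 4/(4 + 2) = 2/3; seller share = |εd|/(εs + |εd|) = 1/3.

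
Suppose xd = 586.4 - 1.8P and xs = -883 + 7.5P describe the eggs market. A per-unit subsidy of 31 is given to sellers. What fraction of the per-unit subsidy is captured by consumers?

Pre-subsidy: 586.4 - 1.8P = -883 + 7.5P gives P* = 158, x* = 302.
With the subsidy, sellers receive Ps = Pb + 31 for each unit, where Pb is the price buyers pay.
Supply in terms of Pb becomes xs = -883 + 7.5(Pb + 31) = -650.5 + 7.5Pb. Setting this equal to demand: 586.4 - 1.8Pb = -650.5 + 7.5Pb, so Pb = 133.
Sellers receive Ps = 133 + 31 = 164; x' = 586.4 − 1.8·133 = 347.
Buyers' price falls by P* − Pb = 158 − 133 = 25; sellers' price rises by Ps − P* = 164 − 158 = 6.
So consumers capture 25/31 = 25/31 of each unit of subsidy.

Consumer share = 25/31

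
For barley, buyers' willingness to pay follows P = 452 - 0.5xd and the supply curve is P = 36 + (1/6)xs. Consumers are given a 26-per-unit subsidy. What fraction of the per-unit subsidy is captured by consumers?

Consumer share = 0.75

Pre-subsidy: 452 - 0.5x = 36 + (1/6)x gives x* = 624 and P* = 140.
With the rebate, buyers effectively pay Pb = Ps − 26, where Ps is the price sellers receive.
On the curves, Pb = 452 - 0.5x and Ps = 36 + (1/6)x; the wedge Ps − Pb = 26 gives 36 + (1/6)x − (452 - 0.5x) = 26, so x' = 663.
Then Pb = 452 − 0.5·663 = 120.5 and Ps = 36 + (1/6)·663 = 146.5.
Buyers' price falls by P* − Pb = 140 − 120.5 = 19.5; sellers' price rises by Ps − P* = 146.5 − 140 = 6.5.
So consumers capture 19.5/26 = 0.75 of each unit of subsidy.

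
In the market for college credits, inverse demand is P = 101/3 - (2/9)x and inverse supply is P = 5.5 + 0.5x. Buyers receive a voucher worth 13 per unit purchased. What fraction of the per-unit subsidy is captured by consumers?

Consumer share = 4/13

Pre-subsidy: 101/3 - (2/9)x = 5.5 + 0.5x gives x* = 39 and P* = 25.
With the rebate, buyers effectively pay Pb = Ps − 13, where Ps is the price sellers receive.
On the curves, Pb = 101/3 - (2/9)x and Ps = 5.5 + 0.5x; the wedge Ps − Pb = 13 gives 5.5 + 0.5x − (101/3 - (2/9)x) = 13, so x' = 57.
Then Pb = 101/3 − (2/9)·57 = 21 and Ps = 5.5 + 0.5·57 = 34.
Buyers' price falls by P* − Pb = 25 − 21 = 4; sellers' price rises by Ps − P* = 34 − 25 = 9.
So consumers capture 4/13 = 4/13 of each unit of subsidy.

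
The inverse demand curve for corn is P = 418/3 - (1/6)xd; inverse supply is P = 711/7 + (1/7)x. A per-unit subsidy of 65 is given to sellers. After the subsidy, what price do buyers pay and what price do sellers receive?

Pre-subsidy: 418/3 - (1/6)x = 711/7 + (1/7)x gives x* = 122 and P* = 119.
With the subsidy, sellers receive Ps = Pb + 65 for each unit, where Pb is the price buyers pay.
On the curves, Pb = 418/3 - (1/6)x and Ps = 711/7 + (1/7)x; the wedge Ps − Pb = 65 gives 711/7 + (1/7)x − (418/3 - (1/6)x) = 65, so x' = 332.
Then Pb = 418/3 − (1/6)·332 = 84 and Ps = 711/7 + (1/7)·332 = 149.

Buyers pay 84; sellers receive 149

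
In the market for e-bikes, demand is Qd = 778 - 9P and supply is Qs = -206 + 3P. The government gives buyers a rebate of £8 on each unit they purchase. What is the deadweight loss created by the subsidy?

Deadweight loss = £72

Pre-subsidy: 778 - 9P = -206 + 3P gives P* = 82, Q* = 40.
With the rebate, buyers effectively pay Pb = Ps − 8, where Ps is the price sellers receive.
Demand in terms of Ps becomes Qd = 778 − 9(Ps − 8) = 850 - 9Ps. Setting this equal to supply: 850 - 9Ps = -206 + 3Ps, so Ps = 88.
Buyers pay Pb = 88 − 8 = 80; Q' = -206 + 3·88 = 58.
The subsidy expands output by 58 − 40 = 18 past the efficient level; on those units the gap between marginal cost and willingness to pay runs from 0 up to 8.
DWL = ½ × 8 × 18 = 72.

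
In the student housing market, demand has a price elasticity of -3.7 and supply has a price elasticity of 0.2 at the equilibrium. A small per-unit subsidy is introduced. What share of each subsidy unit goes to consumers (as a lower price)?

For a small subsidy around the equilibrium, the benefit split depends on the relative slopes, which at a point are proportional to the elasticities.
Buyer share = εs/(εs + |εd|) = 0.2/(0.2 + 3.7) = 2/39; seller share = |εd|/(εs + |εd|) = 37/39.

Consumer share = 2/39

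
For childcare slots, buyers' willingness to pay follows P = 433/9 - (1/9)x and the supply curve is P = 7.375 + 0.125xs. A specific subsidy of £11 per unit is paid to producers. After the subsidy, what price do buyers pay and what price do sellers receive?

Buyers pay 404/17; sellers receive 591/17

Pre-subsidy: 433/9 - (1/9)x = 7.375 + 0.125x gives x* = 2933/17 and P* = 492/17.
With the subsidy, sellers receive Ps = Pb + 11 for each unit, where Pb is the price buyers pay.
On the curves, Pb = 433/9 - (1/9)x and Ps = 7.375 + 0.125x; the wedge Ps − Pb = 11 gives 7.375 + 0.125x − (433/9 - (1/9)x) = 11, so x' = 3725/17.
Then Pb = 433/9 − (1/9)·(3725/17) = 404/17 and Ps = 7.375 + 0.125·(3725/17) = 591/17.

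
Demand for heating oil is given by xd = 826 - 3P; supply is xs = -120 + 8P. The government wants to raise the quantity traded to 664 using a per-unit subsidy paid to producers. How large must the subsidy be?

Required subsidy s = 44 per unit

At x = 664, invert demand for the buyer price: Pb = (826 − 664)/3 = 54; invert supply for the seller price: Ps = (664 − (-120))/8 = 98.
The subsidy must fill the gap: s = Ps − Pb = 98 − 54 = 44.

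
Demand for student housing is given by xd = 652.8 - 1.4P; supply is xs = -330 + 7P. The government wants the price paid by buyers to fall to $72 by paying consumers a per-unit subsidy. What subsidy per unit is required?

Required subsidy s = $54 per unit

At a buyer price of 72, quantity demanded is 652.8 − 1.4·72 = 552.
Sellers supply 552 only when they receive Ps with -330 + 7·Ps = 552, i.e. Ps = 126.
s = Ps − Pb = 126 − 72 = 54.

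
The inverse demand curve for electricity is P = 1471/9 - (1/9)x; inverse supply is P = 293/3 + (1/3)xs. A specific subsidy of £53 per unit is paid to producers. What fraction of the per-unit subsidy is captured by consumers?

Consumer share = 0.25

Pre-subsidy: 1471/9 - (1/9)x = 293/3 + (1/3)x gives x* = 148 and P* = 147.
With the subsidy, sellers receive Ps = Pb + 53 for each unit, where Pb is the price buyers pay.
On the curves, Pb = 1471/9 - (1/9)x and Ps = 293/3 + (1/3)x; the wedge Ps − Pb = 53 gives 293/3 + (1/3)x − (1471/9 - (1/9)x) = 53, so x' = 267.25.
Then Pb = 1471/9 − (1/9)·267.25 = 133.75 and Ps = 293/3 + (1/3)·267.25 = 186.75.
Buyers' price falls by P* − Pb = 147 − 133.75 = 13.25; sellers' price rises by Ps − P* = 186.75 − 147 = 39.75.
So consumers capture 13.25/53 = 0.25 of each unit of subsidy.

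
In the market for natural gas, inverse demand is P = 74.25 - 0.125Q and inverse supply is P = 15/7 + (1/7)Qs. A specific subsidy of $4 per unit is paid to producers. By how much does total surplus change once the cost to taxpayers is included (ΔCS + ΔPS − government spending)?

Pre-subsidy: 74.25 - 0.125Q = 15/7 + (1/7)Q gives Q* = 269.2 and P* = 40.6.
With the subsidy, sellers receive Ps = Pb + 4 for each unit, where Pb is the price buyers pay.
On the curves, Pb = 74.25 - 0.125Q and Ps = 15/7 + (1/7)Q; the wedge Ps − Pb = 4 gives 15/7 + (1/7)Q − (74.25 - 0.125Q) = 4, so Q' = 4262/15.
Then Pb = 74.25 − 0.125·(4262/15) = 581/15 and Ps = 15/7 + (1/7)·(4262/15) = 641/15.
ΔCS = ½(269.2 + 4262/15)(40.6 − 581/15) = 4648/9; ΔPS = ½(269.2 + 4262/15)(641/15 − 40.6) = 5312/9.
Government spending = 4 × 4262/15 = 17048/15.
Net change = 4648/9 + 5312/9 − 17048/15 = -448/15. The loss equals the DWL triangle ½·4·224/15.

Net change in total surplus = -448/15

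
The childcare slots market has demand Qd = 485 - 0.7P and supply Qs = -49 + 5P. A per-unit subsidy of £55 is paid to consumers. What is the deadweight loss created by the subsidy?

Deadweight loss = 105875/114

Pre-subsidy: 485 - 0.7P = -49 + 5P gives P* = 1780/19, Q* = 7969/19.
With the rebate, buyers effectively pay Pb = Ps − 55, where Ps is the price sellers receive.
Demand in terms of Ps becomes Qd = 485 − 0.7(Ps − 55) = 523.5 - 0.7Ps. Setting this equal to supply: 523.5 - 0.7Ps = -49 + 5Ps, so Ps = 5725/57.
Buyers pay Pb = 5725/57 − 55 = 2590/57; Q' = -49 + 5·(5725/57) = 25832/57.
The subsidy expands output by 25832/57 − 7969/19 = 1925/57 past the efficient level; on those units the gap between marginal cost and willingness to pay runs from 0 up to 55.
DWL = ½ × 55 × 1925/57 = 105875/114.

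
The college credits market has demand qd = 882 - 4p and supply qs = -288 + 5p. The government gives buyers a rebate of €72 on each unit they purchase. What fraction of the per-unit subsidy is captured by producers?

Producer share = 4/9

Pre-subsidy: 882 - 4p = -288 + 5p gives p* = 130, q* = 362.
With the rebate, buyers effectively pay pb = ps − 72, where ps is the price sellers receive.
Demand in terms of ps becomes qd = 882 − 4(ps − 72) = 1170 - 4ps. Setting this equal to supply: 1170 - 4ps = -288 + 5ps, so ps = 162.
Buyers pay pb = 162 − 72 = 90; q' = -288 + 5·162 = 522.
Buyers' price falls by p* − pb = 130 − 90 = 40; sellers' price rises by ps − p* = 162 − 130 = 32.
So producers capture 32/72 = 4/9 of each unit of subsidy.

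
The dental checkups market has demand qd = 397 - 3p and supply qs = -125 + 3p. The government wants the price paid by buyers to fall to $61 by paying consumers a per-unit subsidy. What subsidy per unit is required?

Required subsidy s = $52 per unit

At a buyer price of 61, quantity demanded is 397 − 3·61 = 214.
Sellers supply 214 only when they receive ps with -125 + 3·ps = 214, i.e. ps = 113.
s = ps − pb = 113 − 61 = 52.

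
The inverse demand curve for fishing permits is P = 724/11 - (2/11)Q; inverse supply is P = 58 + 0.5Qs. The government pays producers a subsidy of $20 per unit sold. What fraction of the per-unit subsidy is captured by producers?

Pre-subsidy: 724/11 - (2/11)Q = 58 + 0.5Q gives Q* = 172/15 and P* = 956/15.
With the subsidy, sellers receive Ps = Pb + 20 for each unit, where Pb is the price buyers pay.
On the curves, Pb = 724/11 - (2/11)Q and Ps = 58 + 0.5Q; the wedge Ps − Pb = 20 gives 58 + 0.5Q − (724/11 - (2/11)Q) = 20, so Q' = 40.8.
Then Pb = 724/11 − (2/11)·40.8 = 58.4 and Ps = 58 + 0.5·40.8 = 78.4.
Buyers' price falls by P* − Pb = 956/15 − 58.4 = 16/3; sellers' price rises by Ps − P* = 78.4 − 956/15 = 44/3.
So producers capture (44/3)/20 = 11/15 of each unit of subsidy.

Producer share = 11/15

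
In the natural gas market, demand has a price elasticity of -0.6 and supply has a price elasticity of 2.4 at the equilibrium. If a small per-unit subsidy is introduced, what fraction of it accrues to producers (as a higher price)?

Producer share = 0.2

For a small subsidy around the equilibrium, the benefit split depends on the relative slopes, which at a point are proportional to the elasticities.
Buyer share = εs/(εs + |εd|) = 2.4/(2.4 + 0.6) = 0.8; seller share = |εd|/(εs + |εd|) = 0.2.
So producers capture 0.2 of the subsidy.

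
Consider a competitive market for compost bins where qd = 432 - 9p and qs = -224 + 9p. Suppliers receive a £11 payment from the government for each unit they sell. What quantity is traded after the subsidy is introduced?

Pre-subsidy: 432 - 9p = -224 + 9p gives p* = 328/9, q* = 104.
With the subsidy, sellers receive ps = pb + 11 for each unit, where pb is the price buyers pay.
Supply in terms of pb becomes qs = -224 + 9(pb + 11) = -125 + 9pb. Setting this equal to demand: 432 - 9pb = -125 + 9pb, so pb = 557/18.
Sellers receive ps = 557/18 + 11 = 755/18; q' = 432 − 9·(557/18) = 153.5.

q' = 153.5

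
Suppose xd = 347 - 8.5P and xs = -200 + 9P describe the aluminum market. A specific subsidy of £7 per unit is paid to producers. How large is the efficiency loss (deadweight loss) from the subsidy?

Deadweight loss = £107.1

Pre-subsidy: 347 - 8.5P = -200 + 9P gives P* = 1094/35, x* = 2846/35.
With the subsidy, sellers receive Ps = Pb + 7 for each unit, where Pb is the price buyers pay.
Supply in terms of Pb becomes xs = -200 + 9(Pb + 7) = -137 + 9Pb. Setting this equal to demand: 347 - 8.5Pb = -137 + 9Pb, so Pb = 968/35.
Sellers receive Ps = 968/35 + 7 = 1213/35; x' = 347 − 8.5·(968/35) = 3917/35.
The subsidy expands output by 3917/35 − 2846/35 = 30.6 past the efficient level; on those units the gap between marginal cost and willingness to pay runs from 0 up to 7.
DWL = ½ × 7 × 30.6 = 107.1.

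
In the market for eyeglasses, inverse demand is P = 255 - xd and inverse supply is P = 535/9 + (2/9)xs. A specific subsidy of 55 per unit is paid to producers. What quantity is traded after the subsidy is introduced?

x' = 205

Pre-subsidy: 255 - x = 535/9 + (2/9)x gives x* = 160 and P* = 95.
With the subsidy, sellers receive Ps = Pb + 55 for each unit, where Pb is the price buyers pay.
On the curves, Pb = 255 - x and Ps = 535/9 + (2/9)x; the wedge Ps − Pb = 55 gives 535/9 + (2/9)x − (255 - x) = 55, so x' = 205.
Then Pb = 255 − 1·205 = 50 and Ps = 535/9 + (2/9)·205 = 105.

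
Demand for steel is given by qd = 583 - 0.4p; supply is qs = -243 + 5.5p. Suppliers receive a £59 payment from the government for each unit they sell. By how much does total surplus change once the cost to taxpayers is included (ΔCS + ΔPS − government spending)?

Net change in total surplus = -£649

Pre-subsidy: 583 - 0.4p = -243 + 5.5p gives p* = 140, q* = 527.
With the subsidy, sellers receive ps = pb + 59 for each unit, where pb is the price buyers pay.
Supply in terms of pb becomes qs = -243 + 5.5(pb + 59) = 81.5 + 5.5pb. Setting this equal to demand: 583 - 0.4pb = 81.5 + 5.5pb, so pb = 85.
Sellers receive ps = 85 + 59 = 144; q' = 583 − 0.4·85 = 549.
ΔCS = ½(527 + 549)(140 − 85) = 29590; ΔPS = ½(527 + 549)(144 − 140) = 2152.
Government spending = 59 × 549 = 32391.
Net change = 29590 + 2152 − 32391 = -649. The loss equals the DWL triangle ½·59·22.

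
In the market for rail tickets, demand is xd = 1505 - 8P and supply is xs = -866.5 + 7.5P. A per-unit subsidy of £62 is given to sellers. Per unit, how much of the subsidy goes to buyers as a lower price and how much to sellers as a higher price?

Pre-subsidy: 1505 - 8P = -866.5 + 7.5P gives P* = 153, x* = 281.
With the subsidy, sellers receive Ps = Pb + 62 for each unit, where Pb is the price buyers pay.
Supply in terms of Pb becomes xs = -866.5 + 7.5(Pb + 62) = -401.5 + 7.5Pb. Setting this equal to demand: 1505 - 8Pb = -401.5 + 7.5Pb, so Pb = 123.
Sellers receive Ps = 123 + 62 = 185; x' = 1505 − 8·123 = 521.
Buyers' price falls by P* − Pb = 153 − 123 = 30; sellers' price rises by Ps − P* = 185 − 153 = 32.

Buyers gain £30 per unit; sellers gain £32 per unit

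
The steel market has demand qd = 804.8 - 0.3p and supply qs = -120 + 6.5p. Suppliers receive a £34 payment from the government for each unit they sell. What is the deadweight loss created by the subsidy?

Deadweight loss = £165.75

Pre-subsidy: 804.8 - 0.3p = -120 + 6.5p gives p* = 136, q* = 764.
With the subsidy, sellers receive ps = pb + 34 for each unit, where pb is the price buyers pay.
Supply in terms of pb becomes qs = -120 + 6.5(pb + 34) = 101 + 6.5pb. Setting this equal to demand: 804.8 - 0.3pb = 101 + 6.5pb, so pb = 103.5.
Sellers receive ps = 103.5 + 34 = 137.5; q' = 804.8 − 0.3·103.5 = 773.75.
The subsidy expands output by 773.75 − 764 = 9.75 past the efficient level; on those units the gap between marginal cost and willingness to pay runs from 0 up to 34.
DWL = ½ × 34 × 9.75 = 165.75.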